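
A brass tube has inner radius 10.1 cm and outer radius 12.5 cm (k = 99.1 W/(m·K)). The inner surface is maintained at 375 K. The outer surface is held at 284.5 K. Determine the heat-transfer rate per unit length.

Q' = 2πk·ΔT/ln(r₂/r₁) = 2π × 99.1 × 90.5 / ln(0.125/0.101) = 2.64×10^5 W/m

Q' = 264 kW/m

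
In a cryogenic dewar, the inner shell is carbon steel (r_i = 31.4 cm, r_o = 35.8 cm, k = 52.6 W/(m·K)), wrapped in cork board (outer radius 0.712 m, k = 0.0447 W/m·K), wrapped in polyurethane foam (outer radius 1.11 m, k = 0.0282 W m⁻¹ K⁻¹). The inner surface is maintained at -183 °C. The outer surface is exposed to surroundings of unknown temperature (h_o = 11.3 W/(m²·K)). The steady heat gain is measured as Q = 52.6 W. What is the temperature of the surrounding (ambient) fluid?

Series resistances:
  R_carbon steel = (1/0.314 − 1/0.358)/(4πk) = 0.3914/(4π·52.6) = 5.922×10^-4 K/W
  R_cork board = (1/0.358 − 1/0.712)/(4πk) = 1.389/(4π·0.0447) = 2.472 K/W
  R_polyurethane foam = (1/0.712 − 1/1.11)/(4πk) = 0.5036/(4π·0.0282) = 1.421 K/W
  R_conv,out = 1/(4πr²h) = 1/(4π·1.11²·11.3) = 0.005716 K/W
ΣR = 3.900 K/W
ΔT = Q·ΣR = 52.6 × 3.900 = 205.1 K
Heat flows inward, so T_out = T_in + ΔT = -183 + 205.1 = 22.1 °C

T_out = 22.1 °C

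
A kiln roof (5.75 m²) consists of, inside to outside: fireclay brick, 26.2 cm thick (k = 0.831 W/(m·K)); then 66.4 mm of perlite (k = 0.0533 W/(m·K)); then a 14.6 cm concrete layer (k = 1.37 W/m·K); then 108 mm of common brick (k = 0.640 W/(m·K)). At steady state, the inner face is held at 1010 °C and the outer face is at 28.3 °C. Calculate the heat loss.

Series thermal resistances, inner to outer:
  R_fireclay brick = L/(kA) = 0.262/(0.831·5.75) = 0.05483 K/W
  R_perlite = L/(kA) = 0.0664/(0.0533·5.75) = 0.2167 K/W
  R_concrete = L/(kA) = 0.146/(1.37·5.75) = 0.01853 K/W
  R_common brick = L/(kA) = 0.108/(0.640·5.75) = 0.02935 K/W
ΣR = 0.05483 + 0.2167 + 0.01853 + 0.02935 = 0.3194 K/W
Q = ΔT/ΣR = (1010 °C − 28.3 °C)/0.3194 = 3070 W

Q = 3.07 kW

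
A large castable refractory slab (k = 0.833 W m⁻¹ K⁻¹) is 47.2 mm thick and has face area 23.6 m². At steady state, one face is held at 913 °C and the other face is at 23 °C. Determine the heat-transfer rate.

Q = 3.71×10^5 W

Q = kA·ΔT/L = 0.833 × 23.6 × |913 °C − 23 °C| / 0.0472 = 3.71×10^5 W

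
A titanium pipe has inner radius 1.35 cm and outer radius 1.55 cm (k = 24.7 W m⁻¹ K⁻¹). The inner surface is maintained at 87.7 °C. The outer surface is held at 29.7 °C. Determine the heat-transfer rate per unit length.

Q' = 2πk·ΔT/ln(r₂/r₁) = 2π × 24.7 × 58 / ln(0.0155/0.0135) = 65200 W/m

Q' = 65.2 kW/m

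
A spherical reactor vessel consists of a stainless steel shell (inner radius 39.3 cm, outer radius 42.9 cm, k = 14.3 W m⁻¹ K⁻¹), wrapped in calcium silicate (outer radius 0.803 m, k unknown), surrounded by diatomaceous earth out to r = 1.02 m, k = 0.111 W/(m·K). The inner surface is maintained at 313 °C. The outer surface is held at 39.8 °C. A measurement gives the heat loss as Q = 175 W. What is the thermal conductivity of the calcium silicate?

k = 0.0631 W/m·K

ΣR = ΔT/Q = |313 − 39.8|/175 = 1.561 K/W
Known resistances:
  R_stainless steel = (1/0.393 − 1/0.429)/(4πk) = 0.2135/(4π·14.3) = 0.001188 K/W
  R_diatomaceous earth = (1/0.803 − 1/1.02)/(4πk) = 0.2649/(4π·0.111) = 0.1899 K/W
R_calcium silicate = ΣR − ΣR_known = 1.561 − 0.1911 = 1.370 K/W
(1/r₁−1/r₂)/(4πk) = 1.370 ⇒ k = 1.086/(4π·1.370) = 0.0631 W/m·K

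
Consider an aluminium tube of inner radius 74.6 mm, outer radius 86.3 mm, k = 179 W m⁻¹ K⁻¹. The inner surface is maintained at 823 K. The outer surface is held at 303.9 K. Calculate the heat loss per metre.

Q' = 4010 kW/m

Q' = 2πk·ΔT/ln(r₂/r₁) = 2π × 179 × 519.1 / ln(0.0863/0.0746) = 4.01×10^6 W/m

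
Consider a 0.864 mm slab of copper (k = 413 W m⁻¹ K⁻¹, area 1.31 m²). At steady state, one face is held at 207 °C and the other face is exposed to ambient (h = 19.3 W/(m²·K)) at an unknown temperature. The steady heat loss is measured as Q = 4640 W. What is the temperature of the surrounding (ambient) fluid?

T_out = 23.5 °C

Series resistances:
  R_copper = L/(kA) = 8.64×10^-4/(413·1.31) = 1.597×10^-6 K/W
  R_conv,out = 1/(hA) = 1/(19.3·1.31) = 0.03955 K/W
ΣR = 0.03955 K/W
ΔT = Q·ΣR = 4640 × 0.03955 = 183.5 K
Heat flows outward, so T_out = T_in − ΔT = 207 − 183.5 = 23.5 °C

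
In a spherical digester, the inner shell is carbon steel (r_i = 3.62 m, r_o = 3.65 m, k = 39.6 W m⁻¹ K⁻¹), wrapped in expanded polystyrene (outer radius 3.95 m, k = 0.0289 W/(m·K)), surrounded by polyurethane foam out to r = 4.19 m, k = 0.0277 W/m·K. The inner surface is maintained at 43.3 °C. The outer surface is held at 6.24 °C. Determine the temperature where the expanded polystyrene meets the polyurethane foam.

T = 21.8 °C

Series thermal resistances, inner to outer:
  R_carbon steel = (1/3.62 − 1/3.65)/(4πk) = 0.002270/(4π·39.6) = 4.563×10^-6 K/W
  R_expanded polystyrene = (1/3.65 − 1/3.95)/(4πk) = 0.02081/(4π·0.0289) = 0.05730 K/W
  R_polyurethane foam = (1/3.95 − 1/4.19)/(4πk) = 0.01450/(4π·0.0277) = 0.04166 K/W
ΣR = 4.563×10^-6 + 0.05730 + 0.04166 = 0.09896 K/W
Q = ΔT/ΣR = (43.3 °C − 6.24 °C)/0.09896 = 374.5 W
From the inner boundary to the expanded polystyrene/polyurethane foam interface, ΣR_partial = 0.05730 K/W.
T_interface = T_in − Q·ΣR_partial = 43.3 °C − (374.5)(0.05730) = 21.8 °C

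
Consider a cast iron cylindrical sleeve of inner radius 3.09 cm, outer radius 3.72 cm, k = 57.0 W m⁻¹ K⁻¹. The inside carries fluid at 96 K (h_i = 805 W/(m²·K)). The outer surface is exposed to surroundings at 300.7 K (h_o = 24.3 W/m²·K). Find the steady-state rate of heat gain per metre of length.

Resistance network (inner→outer):
  R'_conv,in = 1/(2πr h) = 1/(2π·0.0309·805) = 0.006398 m·K/W
  R'_cast iron = ln(0.0372/0.0309)/(2πk) = 0.1856/(2π·57.0) = 5.181×10^-4 m·K/W
  R'_conv,out = 1/(2πr h) = 1/(2π·0.0372·24.3) = 0.1761 m·K/W
ΣR = 0.006398 + 5.181×10^-4 + 0.1761 = 0.1830 m·K/W
Q' = ΔT/ΣR = (96 K − 300.7 K)/0.1830 = -1120 W/m
(Negative Q' ⇒ heat flows inward; heat gain = 1120 W/m.)

Q' = 1120 W/m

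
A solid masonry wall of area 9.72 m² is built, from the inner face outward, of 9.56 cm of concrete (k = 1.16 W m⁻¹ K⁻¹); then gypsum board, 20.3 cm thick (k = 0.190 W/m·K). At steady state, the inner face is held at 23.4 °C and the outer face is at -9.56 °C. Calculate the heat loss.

Resistance network (inner→outer):
  R_concrete = L/(kA) = 0.0956/(1.16·9.72) = 0.008479 K/W
  R_gypsum board = L/(kA) = 0.203/(0.190·9.72) = 0.1099 K/W
ΣR = 0.008479 + 0.1099 = 0.1184 K/W
Q = ΔT/ΣR = (23.4 °C − -9.56 °C)/0.1184 = 278 W

Q = 278 W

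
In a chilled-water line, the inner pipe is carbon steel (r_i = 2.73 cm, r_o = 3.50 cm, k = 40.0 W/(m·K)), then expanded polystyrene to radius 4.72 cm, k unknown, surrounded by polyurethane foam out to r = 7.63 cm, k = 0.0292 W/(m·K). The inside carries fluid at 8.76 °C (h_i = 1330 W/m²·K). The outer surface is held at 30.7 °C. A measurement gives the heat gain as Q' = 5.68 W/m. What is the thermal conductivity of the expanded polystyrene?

ΣR = ΔT/Q' = |8.76 − 30.7|/5.68 = 3.863 m·K/W
Known resistances:
  R'_conv,in = 1/(2πr h) = 1/(2π·0.0273·1330) = 0.004383 m·K/W
  R'_carbon steel = ln(0.0350/0.0273)/(2πk) = 0.2485/(2π·40.0) = 9.886×10^-4 m·K/W
  R'_polyurethane foam = ln(0.0763/0.0472)/(2πk) = 0.4803/(2π·0.0292) = 2.618 m·K/W
R_expanded polystyrene = ΣR − ΣR_known = 3.863 − 2.623 = 1.240 m·K/W
ln(r₂/r₁)/(2πk) = 1.240 ⇒ k = 0.2990/(2π·1.240) = 0.0384 W/m·K

k = 0.0384 W/m·K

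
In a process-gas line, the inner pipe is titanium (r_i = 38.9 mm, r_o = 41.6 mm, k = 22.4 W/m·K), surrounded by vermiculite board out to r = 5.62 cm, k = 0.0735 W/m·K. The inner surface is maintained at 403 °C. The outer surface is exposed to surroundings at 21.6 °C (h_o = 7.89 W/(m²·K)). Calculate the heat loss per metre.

Series thermal resistances, inner to outer:
  R'_titanium = ln(0.0416/0.0389)/(2πk) = 0.06711/(2π·22.4) = 4.768×10^-4 m·K/W
  R'_vermiculite board = ln(0.0562/0.0416)/(2πk) = 0.3008/(2π·0.0735) = 0.6514 m·K/W
  R'_conv,out = 1/(2πr h) = 1/(2π·0.0562·7.89) = 0.3589 m·K/W
ΣR = 4.768×10^-4 + 0.6514 + 0.3589 = 1.011 m·K/W
Q' = ΔT/ΣR = (403 °C − 21.6 °C)/1.011 = 377 W/m

Q' = 377 W/m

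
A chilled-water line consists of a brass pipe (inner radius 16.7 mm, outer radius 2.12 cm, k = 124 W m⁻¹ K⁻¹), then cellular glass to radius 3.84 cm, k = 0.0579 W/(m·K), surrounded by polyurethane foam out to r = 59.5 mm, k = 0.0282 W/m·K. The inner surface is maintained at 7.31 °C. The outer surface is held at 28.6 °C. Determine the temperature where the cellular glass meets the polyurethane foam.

T = 15.8 °C

Treat each layer as a resistance in series:
  R'_brass = ln(0.0212/0.0167)/(2πk) = 0.2386/(2π·124) = 3.062×10^-4 m·K/W
  R'_cellular glass = ln(0.0384/0.0212)/(2πk) = 0.5941/(2π·0.0579) = 1.633 m·K/W
  R'_polyurethane foam = ln(0.0595/0.0384)/(2πk) = 0.4379/(2π·0.0282) = 2.472 m·K/W
ΣR = 3.062×10^-4 + 1.633 + 2.472 = 4.105 m·K/W
Q' = ΔT/ΣR = (7.31 °C − 28.6 °C)/4.105 = -5.186 W/m
From the inner boundary to the cellular glass/polyurethane foam interface, ΣR_partial = 1.633 m·K/W.
T_interface = T_in − Q'·ΣR_partial = 7.31 °C − (-5.186)(1.633) = 15.8 °C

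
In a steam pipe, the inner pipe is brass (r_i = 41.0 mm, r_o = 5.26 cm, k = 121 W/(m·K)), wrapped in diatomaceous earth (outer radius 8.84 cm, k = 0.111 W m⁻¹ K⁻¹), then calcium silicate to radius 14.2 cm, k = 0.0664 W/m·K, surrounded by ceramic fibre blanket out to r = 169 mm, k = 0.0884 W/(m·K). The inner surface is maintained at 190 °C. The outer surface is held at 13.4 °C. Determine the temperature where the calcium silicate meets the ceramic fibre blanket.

T = 38.6 °C

Treat each layer as a resistance in series:
  R'_brass = ln(0.0526/0.0410)/(2πk) = 0.2491/(2π·121) = 3.277×10^-4 m·K/W
  R'_diatomaceous earth = ln(0.0884/0.0526)/(2πk) = 0.5192/(2π·0.111) = 0.7444 m·K/W
  R'_calcium silicate = ln(0.142/0.0884)/(2πk) = 0.4740/(2π·0.0664) = 1.136 m·K/W
  R'_ceramic fibre blanket = ln(0.169/0.142)/(2πk) = 0.1741/(2π·0.0884) = 0.3134 m·K/W
ΣR = 3.277×10^-4 + 0.7444 + 1.136 + 0.3134 = 2.194 m·K/W
Q' = ΔT/ΣR = (190 °C − 13.4 °C)/2.194 = 80.49 W/m
From the inner boundary to the calcium silicate/ceramic fibre blanket interface, ΣR_partial = 1.881 m·K/W.
T_interface = T_in − Q'·ΣR_partial = 190 °C − (80.49)(1.881) = 38.6 °C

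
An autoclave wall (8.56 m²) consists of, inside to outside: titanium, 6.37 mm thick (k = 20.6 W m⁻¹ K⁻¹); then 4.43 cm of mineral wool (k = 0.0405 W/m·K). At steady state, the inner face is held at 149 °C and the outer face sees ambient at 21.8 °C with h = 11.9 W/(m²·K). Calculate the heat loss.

Series thermal resistances, inner to outer:
  R_titanium = L/(kA) = 0.00637/(20.6·8.56) = 3.612×10^-5 K/W
  R_mineral wool = L/(kA) = 0.0443/(0.0405·8.56) = 0.1278 K/W
  R_conv,out = 1/(hA) = 1/(11.9·8.56) = 0.009817 K/W
ΣR = 3.612×10^-5 + 0.1278 + 0.009817 = 0.1377 K/W
Q = ΔT/ΣR = (149 °C − 21.8 °C)/0.1377 = 924 W

Q = 924 W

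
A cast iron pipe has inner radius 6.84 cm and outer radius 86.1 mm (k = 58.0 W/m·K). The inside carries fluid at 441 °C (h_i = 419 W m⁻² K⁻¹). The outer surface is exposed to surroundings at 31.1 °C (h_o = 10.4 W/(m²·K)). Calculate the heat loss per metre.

Series thermal resistances, inner to outer:
  R'_conv,in = 1/(2πr h) = 1/(2π·0.0684·419) = 0.005553 m·K/W
  R'_cast iron = ln(0.0861/0.0684)/(2πk) = 0.2301/(2π·58.0) = 6.315×10^-4 m·K/W
  R'_conv,out = 1/(2πr h) = 1/(2π·0.0861·10.4) = 0.1777 m·K/W
ΣR = 0.005553 + 6.315×10^-4 + 0.1777 = 0.1839 m·K/W
Q' = ΔT/ΣR = (441 °C − 31.1 °C)/0.1839 = 2230 W/m

Q' = 2230 W/m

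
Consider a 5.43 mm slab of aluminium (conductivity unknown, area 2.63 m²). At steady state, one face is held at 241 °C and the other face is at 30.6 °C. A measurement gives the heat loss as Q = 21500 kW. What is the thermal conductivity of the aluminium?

ΣR = ΔT/Q = |241 − 30.6|/2.15×10^7 = 9.786×10^-6 K/W
L/(kA) = 9.786×10^-6 ⇒ k = 0.00543/(9.786×10^-6·2.63) = 211 W/m·K

k = 211 W/m·K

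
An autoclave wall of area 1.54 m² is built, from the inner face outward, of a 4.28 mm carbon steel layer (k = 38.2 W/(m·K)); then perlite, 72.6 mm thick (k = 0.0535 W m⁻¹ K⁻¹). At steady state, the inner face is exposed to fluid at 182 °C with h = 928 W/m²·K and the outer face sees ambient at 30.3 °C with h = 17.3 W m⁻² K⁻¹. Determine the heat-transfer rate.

Treat each layer as a resistance in series:
  R_conv,in = 1/(hA) = 1/(928·1.54) = 6.997×10^-4 K/W
  R_carbon steel = L/(kA) = 0.00428/(38.2·1.54) = 7.275×10^-5 K/W
  R_perlite = L/(kA) = 0.0726/(0.0535·1.54) = 0.8812 K/W
  R_conv,out = 1/(hA) = 1/(17.3·1.54) = 0.03753 K/W
ΣR = 6.997×10^-4 + 7.275×10^-5 + 0.8812 + 0.03753 = 0.9195 K/W
Q = ΔT/ΣR = (182 °C − 30.3 °C)/0.9195 = 165 W

Q = 165 W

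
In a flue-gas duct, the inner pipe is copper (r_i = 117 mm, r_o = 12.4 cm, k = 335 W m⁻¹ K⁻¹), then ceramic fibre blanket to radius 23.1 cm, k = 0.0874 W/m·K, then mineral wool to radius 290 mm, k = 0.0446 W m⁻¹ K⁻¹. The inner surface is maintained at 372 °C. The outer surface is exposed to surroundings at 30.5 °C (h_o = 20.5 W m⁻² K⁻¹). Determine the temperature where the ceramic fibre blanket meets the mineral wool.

Resistance network (inner→outer):
  R'_copper = ln(0.124/0.117)/(2πk) = 0.05811/(2π·335) = 2.761×10^-5 m·K/W
  R'_ceramic fibre blanket = ln(0.231/0.124)/(2πk) = 0.6221/(2π·0.0874) = 1.133 m·K/W
  R'_mineral wool = ln(0.290/0.231)/(2πk) = 0.2275/(2π·0.0446) = 0.8117 m·K/W
  R'_conv,out = 1/(2πr h) = 1/(2π·0.290·20.5) = 0.02677 m·K/W
ΣR = 2.761×10^-5 + 1.133 + 0.8117 + 0.02677 = 1.971 m·K/W
Q' = ΔT/ΣR = (372 °C − 30.5 °C)/1.971 = 173.3 W/m
From the inner boundary to the ceramic fibre blanket/mineral wool interface, ΣR_partial = 1.133 m·K/W.
T_interface = T_in − Q'·ΣR_partial = 372 °C − (173.3)(1.133) = 176 °C

T = 176 °C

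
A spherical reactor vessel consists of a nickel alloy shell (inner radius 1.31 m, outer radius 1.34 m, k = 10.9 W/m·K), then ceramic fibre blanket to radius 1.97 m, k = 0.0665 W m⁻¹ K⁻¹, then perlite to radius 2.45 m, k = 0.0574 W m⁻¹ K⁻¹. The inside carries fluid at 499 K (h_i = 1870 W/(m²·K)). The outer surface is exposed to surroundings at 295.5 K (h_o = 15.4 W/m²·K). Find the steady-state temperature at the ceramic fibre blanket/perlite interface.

Series thermal resistances, inner to outer:
  R_conv,in = 1/(4πr²h) = 1/(4π·1.31²·1870) = 2.480×10^-5 K/W
  R_nickel alloy = (1/1.31 − 1/1.34)/(4πk) = 0.01709/(4π·10.9) = 1.248×10^-4 K/W
  R_ceramic fibre blanket = (1/1.34 − 1/1.97)/(4πk) = 0.2387/(4π·0.0665) = 0.2856 K/W
  R_perlite = (1/1.97 − 1/2.45)/(4πk) = 0.09945/(4π·0.0574) = 0.1379 K/W
  R_conv,out = 1/(4πr²h) = 1/(4π·2.45²·15.4) = 8.609×10^-4 K/W
ΣR = 2.480×10^-5 + 1.248×10^-4 + 0.2856 + 0.1379 + 8.609×10^-4 = 0.4245 K/W
Q = ΔT/ΣR = (499 K − 295.5 K)/0.4245 = 479.4 W
From the inner boundary to the ceramic fibre blanket/perlite interface, ΣR_partial = 0.2857 K/W.
T_interface = T_in − Q·ΣR_partial = 499 K − (479.4)(0.2857) = 362.0 K

T = 362.0 K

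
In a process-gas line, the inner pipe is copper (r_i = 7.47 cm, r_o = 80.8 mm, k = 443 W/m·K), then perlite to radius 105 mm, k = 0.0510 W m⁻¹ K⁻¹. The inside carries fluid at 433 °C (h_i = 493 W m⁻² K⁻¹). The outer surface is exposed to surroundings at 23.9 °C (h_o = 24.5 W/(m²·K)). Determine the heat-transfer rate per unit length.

Q' = 463 W/m

Resistance network (inner→outer):
  R'_conv,in = 1/(2πr h) = 1/(2π·0.0747·493) = 0.004322 m·K/W
  R'_copper = ln(0.0808/0.0747)/(2πk) = 0.07850/(2π·443) = 2.820×10^-5 m·K/W
  R'_perlite = ln(0.105/0.0808)/(2πk) = 0.2620/(2π·0.0510) = 0.8176 m·K/W
  R'_conv,out = 1/(2πr h) = 1/(2π·0.105·24.5) = 0.06187 m·K/W
ΣR = 0.004322 + 2.820×10^-5 + 0.8176 + 0.06187 = 0.8838 m·K/W
Q' = ΔT/ΣR = (433 °C − 23.9 °C)/0.8838 = 463 W/m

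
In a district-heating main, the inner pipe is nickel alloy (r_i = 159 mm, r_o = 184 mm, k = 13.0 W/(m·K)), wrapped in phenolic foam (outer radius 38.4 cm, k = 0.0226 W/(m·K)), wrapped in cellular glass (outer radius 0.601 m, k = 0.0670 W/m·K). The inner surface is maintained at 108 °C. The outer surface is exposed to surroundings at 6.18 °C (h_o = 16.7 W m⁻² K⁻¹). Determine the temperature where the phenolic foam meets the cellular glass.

Treat each layer as a resistance in series:
  R'_nickel alloy = ln(0.184/0.159)/(2πk) = 0.1460/(2π·13.0) = 0.001788 m·K/W
  R'_phenolic foam = ln(0.384/0.184)/(2πk) = 0.7357/(2π·0.0226) = 5.181 m·K/W
  R'_cellular glass = ln(0.601/0.384)/(2πk) = 0.4480/(2π·0.0670) = 1.064 m·K/W
  R'_conv,out = 1/(2πr h) = 1/(2π·0.601·16.7) = 0.01586 m·K/W
ΣR = 0.001788 + 5.181 + 1.064 + 0.01586 = 6.263 m·K/W
Q' = ΔT/ΣR = (108 °C − 6.18 °C)/6.263 = 16.26 W/m
From the inner boundary to the phenolic foam/cellular glass interface, ΣR_partial = 5.183 m·K/W.
T_interface = T_in − Q'·ΣR_partial = 108 °C − (16.26)(5.183) = 23.7 °C

T = 23.7 °C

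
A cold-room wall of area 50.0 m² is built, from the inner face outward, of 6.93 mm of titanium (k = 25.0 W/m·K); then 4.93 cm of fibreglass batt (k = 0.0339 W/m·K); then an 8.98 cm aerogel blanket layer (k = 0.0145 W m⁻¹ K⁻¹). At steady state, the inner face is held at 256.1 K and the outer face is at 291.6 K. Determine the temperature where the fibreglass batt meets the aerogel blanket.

Resistance network (inner→outer):
  R_titanium = L/(kA) = 0.00693/(25.0·50.0) = 5.544×10^-6 K/W
  R_fibreglass batt = L/(kA) = 0.0493/(0.0339·50.0) = 0.02909 K/W
  R_aerogel blanket = L/(kA) = 0.0898/(0.0145·50.0) = 0.1239 K/W
ΣR = 5.544×10^-6 + 0.02909 + 0.1239 = 0.1530 K/W
Q = ΔT/ΣR = (256.1 K − 291.6 K)/0.1530 = -232.0 W
From the inner boundary to the fibreglass batt/aerogel blanket interface, ΣR_partial = 0.02910 K/W.
T_interface = T_in − Q·ΣR_partial = 256.1 K − (-232.0)(0.02910) = 262.9 K

T = 262.9 K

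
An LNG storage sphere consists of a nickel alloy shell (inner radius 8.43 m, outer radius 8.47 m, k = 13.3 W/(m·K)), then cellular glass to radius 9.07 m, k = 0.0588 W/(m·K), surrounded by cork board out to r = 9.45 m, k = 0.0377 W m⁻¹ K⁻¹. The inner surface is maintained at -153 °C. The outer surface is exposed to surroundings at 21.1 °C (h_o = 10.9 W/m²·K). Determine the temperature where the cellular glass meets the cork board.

T = -61.0 °C

Series thermal resistances, inner to outer:
  R_nickel alloy = (1/8.43 − 1/8.47)/(4πk) = 5.602×10^-4/(4π·13.3) = 3.352×10^-6 K/W
  R_cellular glass = (1/8.47 − 1/9.07)/(4πk) = 0.007810/(4π·0.0588) = 0.01057 K/W
  R_cork board = (1/9.07 − 1/9.45)/(4πk) = 0.004433/(4π·0.0377) = 0.009358 K/W
  R_conv,out = 1/(4πr²h) = 1/(4π·9.45²·10.9) = 8.175×10^-5 K/W
ΣR = 3.352×10^-6 + 0.01057 + 0.009358 + 8.175×10^-5 = 0.02001 K/W
Q = ΔT/ΣR = (-153 °C − 21.1 °C)/0.02001 = -8701 W
From the inner boundary to the cellular glass/cork board interface, ΣR_partial = 0.01057 K/W.
T_interface = T_in − Q·ΣR_partial = -153 °C − (-8701)(0.01057) = -61.0 °C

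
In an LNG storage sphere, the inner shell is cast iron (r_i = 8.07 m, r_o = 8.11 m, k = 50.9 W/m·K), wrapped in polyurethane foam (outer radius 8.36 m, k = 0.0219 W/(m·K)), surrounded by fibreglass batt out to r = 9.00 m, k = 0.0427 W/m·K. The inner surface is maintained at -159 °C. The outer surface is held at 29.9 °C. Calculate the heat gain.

Resistance network (inner→outer):
  R_cast iron = (1/8.07 − 1/8.11)/(4πk) = 6.112×10^-4/(4π·50.9) = 9.555×10^-7 K/W
  R_polyurethane foam = (1/8.11 − 1/8.36)/(4πk) = 0.003687/(4π·0.0219) = 0.01340 K/W
  R_fibreglass batt = (1/8.36 − 1/9.00)/(4πk) = 0.008506/(4π·0.0427) = 0.01585 K/W
ΣR = 9.555×10^-7 + 0.01340 + 0.01585 = 0.02925 K/W
Q = ΔT/ΣR = (-159 °C − 29.9 °C)/0.02925 = -6460 W
(Negative Q ⇒ heat flows inward; heat gain = 6460 W.)

Q = 6460 W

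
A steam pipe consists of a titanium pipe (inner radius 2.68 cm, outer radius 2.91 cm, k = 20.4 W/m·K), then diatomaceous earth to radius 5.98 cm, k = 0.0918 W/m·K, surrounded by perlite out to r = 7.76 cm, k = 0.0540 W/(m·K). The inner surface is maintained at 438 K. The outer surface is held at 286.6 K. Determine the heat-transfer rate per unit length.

Q' = 75.0 W/m

Treat each layer as a resistance in series:
  R'_titanium = ln(0.0291/0.0268)/(2πk) = 0.08234/(2π·20.4) = 6.424×10^-4 m·K/W
  R'_diatomaceous earth = ln(0.0598/0.0291)/(2πk) = 0.7203/(2π·0.0918) = 1.249 m·K/W
  R'_perlite = ln(0.0776/0.0598)/(2πk) = 0.2606/(2π·0.0540) = 0.7680 m·K/W
ΣR = 6.424×10^-4 + 1.249 + 0.7680 = 2.018 m·K/W
Q' = ΔT/ΣR = (438 K − 286.6 K)/2.018 = 75.0 W/m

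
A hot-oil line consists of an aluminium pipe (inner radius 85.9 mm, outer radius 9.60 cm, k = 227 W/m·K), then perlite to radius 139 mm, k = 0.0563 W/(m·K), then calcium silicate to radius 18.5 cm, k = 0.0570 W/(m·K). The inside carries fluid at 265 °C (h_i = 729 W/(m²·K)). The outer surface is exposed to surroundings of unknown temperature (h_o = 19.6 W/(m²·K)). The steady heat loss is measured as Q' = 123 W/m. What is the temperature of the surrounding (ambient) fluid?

T_out = 32.4 °C

Sum the resistances:
  R'_conv,in = 1/(2πr h) = 1/(2π·0.0859·729) = 0.002542 m·K/W
  R'_aluminium = ln(0.0960/0.0859)/(2πk) = 0.1112/(2π·227) = 7.794×10^-5 m·K/W
  R'_perlite = ln(0.139/0.0960)/(2πk) = 0.3701/(2π·0.0563) = 1.046 m·K/W
  R'_calcium silicate = ln(0.185/0.139)/(2πk) = 0.2859/(2π·0.0570) = 0.7982 m·K/W
  R'_conv,out = 1/(2πr h) = 1/(2π·0.185·19.6) = 0.04389 m·K/W
ΣR = 1.891 m·K/W
ΔT = Q'·ΣR = 123 × 1.891 = 232.6 K
Heat flows outward, so T_out = T_in − ΔT = 265 − 232.6 = 32.4 °C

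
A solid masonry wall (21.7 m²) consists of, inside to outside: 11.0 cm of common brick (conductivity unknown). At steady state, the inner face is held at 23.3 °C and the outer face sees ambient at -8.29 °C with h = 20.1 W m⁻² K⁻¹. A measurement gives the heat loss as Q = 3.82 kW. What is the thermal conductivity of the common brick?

ΣR = ΔT/Q = |23.3 − -8.29|/3820 = 0.008270 K/W
Known resistances:
  R_conv,out = 1/(hA) = 1/(20.1·21.7) = 0.002293 K/W
R_common brick = ΣR − ΣR_known = 0.008270 − 0.002293 = 0.005977 K/W
L/(kA) = 0.005977 ⇒ k = 0.110/(0.005977·21.7) = 0.848 W/m·K

k = 0.848 W/m·K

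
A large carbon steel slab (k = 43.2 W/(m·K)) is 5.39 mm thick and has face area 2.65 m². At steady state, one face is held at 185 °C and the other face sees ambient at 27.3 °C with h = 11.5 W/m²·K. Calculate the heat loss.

Q = 4800 W

Treat each layer as a resistance in series:
  R_carbon steel = L/(kA) = 0.00539/(43.2·2.65) = 4.708×10^-5 K/W
  R_conv,out = 1/(hA) = 1/(11.5·2.65) = 0.03281 K/W
ΣR = 4.708×10^-5 + 0.03281 = 0.03286 K/W
Q = ΔT/ΣR = (185 °C − 27.3 °C)/0.03286 = 4800 W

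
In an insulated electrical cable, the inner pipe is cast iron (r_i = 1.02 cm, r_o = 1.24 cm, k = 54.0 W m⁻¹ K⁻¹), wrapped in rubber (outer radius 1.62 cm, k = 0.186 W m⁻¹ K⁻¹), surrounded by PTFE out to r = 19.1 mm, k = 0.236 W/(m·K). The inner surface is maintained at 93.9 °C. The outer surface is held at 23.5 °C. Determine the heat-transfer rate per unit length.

Treat each layer as a resistance in series:
  R'_cast iron = ln(0.0124/0.0102)/(2πk) = 0.1953/(2π·54.0) = 5.756×10^-4 m·K/W
  R'_rubber = ln(0.0162/0.0124)/(2πk) = 0.2673/(2π·0.186) = 0.2287 m·K/W
  R'_PTFE = ln(0.0191/0.0162)/(2πk) = 0.1647/(2π·0.236) = 0.1111 m·K/W
ΣR = 5.756×10^-4 + 0.2287 + 0.1111 = 0.3404 m·K/W
Q' = ΔT/ΣR = (93.9 °C − 23.5 °C)/0.3404 = 207 W/m

Q' = 207 W/m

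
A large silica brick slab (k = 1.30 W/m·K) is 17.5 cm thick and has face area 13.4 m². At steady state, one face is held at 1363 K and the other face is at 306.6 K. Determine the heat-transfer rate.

Q = kA·ΔT/L = 1.30 × 13.4 × |1363 K − 306.6 K| / 0.175 = 1.05×10^5 W

Q = 1.05×10^5 W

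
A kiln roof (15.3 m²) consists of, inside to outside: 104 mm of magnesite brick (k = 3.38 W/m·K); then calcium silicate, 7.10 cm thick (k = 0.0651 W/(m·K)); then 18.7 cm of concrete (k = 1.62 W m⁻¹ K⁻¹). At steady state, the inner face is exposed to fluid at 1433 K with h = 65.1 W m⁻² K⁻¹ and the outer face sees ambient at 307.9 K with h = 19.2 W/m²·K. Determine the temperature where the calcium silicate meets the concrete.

T = 452 K

Treat each layer as a resistance in series:
  R_conv,in = 1/(hA) = 1/(65.1·15.3) = 0.001004 K/W
  R_magnesite brick = L/(kA) = 0.104/(3.38·15.3) = 0.002011 K/W
  R_calcium silicate = L/(kA) = 0.0710/(0.0651·15.3) = 0.07128 K/W
  R_concrete = L/(kA) = 0.187/(1.62·15.3) = 0.007545 K/W
  R_conv,out = 1/(hA) = 1/(19.2·15.3) = 0.003404 K/W
ΣR = 0.001004 + 0.002011 + 0.07128 + 0.007545 + 0.003404 = 0.08524 K/W
Q = ΔT/ΣR = (1433 K − 307.9 K)/0.08524 = 13200 W
From the inner boundary to the calcium silicate/concrete interface, ΣR_partial = 0.07429 K/W.
T_interface = T_in − Q·ΣR_partial = 1433 K − (13200)(0.07429) = 452 K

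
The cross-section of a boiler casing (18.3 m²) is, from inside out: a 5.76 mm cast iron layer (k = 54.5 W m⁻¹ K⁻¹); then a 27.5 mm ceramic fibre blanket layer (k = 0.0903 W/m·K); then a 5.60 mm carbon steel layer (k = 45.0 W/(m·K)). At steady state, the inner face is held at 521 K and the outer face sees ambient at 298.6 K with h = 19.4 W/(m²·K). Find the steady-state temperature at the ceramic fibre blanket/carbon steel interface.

T = 330.9 K

Treat each layer as a resistance in series:
  R_cast iron = L/(kA) = 0.00576/(54.5·18.3) = 5.775×10^-6 K/W
  R_ceramic fibre blanket = L/(kA) = 0.0275/(0.0903·18.3) = 0.01664 K/W
  R_carbon steel = L/(kA) = 0.00560/(45.0·18.3) = 6.800×10^-6 K/W
  R_conv,out = 1/(hA) = 1/(19.4·18.3) = 0.002817 K/W
ΣR = 5.775×10^-6 + 0.01664 + 6.800×10^-6 + 0.002817 = 0.01947 K/W
Q = ΔT/ΣR = (521 K − 298.6 K)/0.01947 = 11420 W
From the inner boundary to the ceramic fibre blanket/carbon steel interface, ΣR_partial = 0.01665 K/W.
T_interface = T_in − Q·ΣR_partial = 521 K − (11420)(0.01665) = 330.9 K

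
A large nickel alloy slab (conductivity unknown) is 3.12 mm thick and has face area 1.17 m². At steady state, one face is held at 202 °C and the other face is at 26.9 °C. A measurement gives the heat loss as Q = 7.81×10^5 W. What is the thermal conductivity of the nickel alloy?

k = 11.9 W/m·K

ΣR = ΔT/Q = |202 − 26.9|/7.81×10^5 = 2.242×10^-4 K/W
L/(kA) = 2.242×10^-4 ⇒ k = 0.00312/(2.242×10^-4·1.17) = 11.9 W/m·K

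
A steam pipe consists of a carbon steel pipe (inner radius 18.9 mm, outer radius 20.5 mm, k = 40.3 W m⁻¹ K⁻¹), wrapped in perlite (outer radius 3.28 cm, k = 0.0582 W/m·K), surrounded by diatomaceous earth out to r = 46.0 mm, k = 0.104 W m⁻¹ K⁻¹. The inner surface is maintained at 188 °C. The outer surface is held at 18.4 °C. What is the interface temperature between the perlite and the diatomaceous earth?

Series thermal resistances, inner to outer:
  R'_carbon steel = ln(0.0205/0.0189)/(2πk) = 0.08126/(2π·40.3) = 3.209×10^-4 m·K/W
  R'_perlite = ln(0.0328/0.0205)/(2πk) = 0.4700/(2π·0.0582) = 1.285 m·K/W
  R'_diatomaceous earth = ln(0.0460/0.0328)/(2πk) = 0.3382/(2π·0.104) = 0.5176 m·K/W
ΣR = 3.209×10^-4 + 1.285 + 0.5176 = 1.803 m·K/W
Q' = ΔT/ΣR = (188 °C − 18.4 °C)/1.803 = 94.07 W/m
From the inner boundary to the perlite/diatomaceous earth interface, ΣR_partial = 1.285 m·K/W.
T_interface = T_in − Q'·ΣR_partial = 188 °C − (94.07)(1.285) = 67.1 °C

T = 67.1 °C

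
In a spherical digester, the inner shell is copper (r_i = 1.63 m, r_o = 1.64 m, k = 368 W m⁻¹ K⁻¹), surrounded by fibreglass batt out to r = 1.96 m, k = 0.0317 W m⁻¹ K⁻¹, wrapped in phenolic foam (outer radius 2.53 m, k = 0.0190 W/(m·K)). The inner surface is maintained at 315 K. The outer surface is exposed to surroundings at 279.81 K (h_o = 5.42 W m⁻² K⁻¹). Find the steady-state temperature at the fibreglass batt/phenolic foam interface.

Treat each layer as a resistance in series:
  R_copper = (1/1.63 − 1/1.64)/(4πk) = 0.003741/(4π·368) = 8.089×10^-7 K/W
  R_fibreglass batt = (1/1.64 − 1/1.96)/(4πk) = 0.09955/(4π·0.0317) = 0.2499 K/W
  R_phenolic foam = (1/1.96 − 1/2.53)/(4πk) = 0.1149/(4π·0.0190) = 0.4814 K/W
  R_conv,out = 1/(4πr²h) = 1/(4π·2.53²·5.42) = 0.002294 K/W
ΣR = 8.089×10^-7 + 0.2499 + 0.4814 + 0.002294 = 0.7336 K/W
Q = ΔT/ΣR = (315 K − 279.81 K)/0.7336 = 47.97 W
From the inner boundary to the fibreglass batt/phenolic foam interface, ΣR_partial = 0.2499 K/W.
T_interface = T_in − Q·ΣR_partial = 315 K − (47.97)(0.2499) = 303.0 K

T = 303.0 K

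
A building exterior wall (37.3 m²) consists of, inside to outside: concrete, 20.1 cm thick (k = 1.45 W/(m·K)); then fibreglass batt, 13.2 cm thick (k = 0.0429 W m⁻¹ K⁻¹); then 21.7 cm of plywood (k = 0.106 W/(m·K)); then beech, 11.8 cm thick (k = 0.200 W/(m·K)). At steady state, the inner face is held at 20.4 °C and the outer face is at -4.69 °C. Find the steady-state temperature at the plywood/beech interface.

Series thermal resistances, inner to outer:
  R_concrete = L/(kA) = 0.201/(1.45·37.3) = 0.003716 K/W
  R_fibreglass batt = L/(kA) = 0.132/(0.0429·37.3) = 0.08249 K/W
  R_plywood = L/(kA) = 0.217/(0.106·37.3) = 0.05488 K/W
  R_beech = L/(kA) = 0.118/(0.200·37.3) = 0.01582 K/W
ΣR = 0.003716 + 0.08249 + 0.05488 + 0.01582 = 0.1569 K/W
Q = ΔT/ΣR = (20.4 °C − -4.69 °C)/0.1569 = 159.9 W
From the inner boundary to the plywood/beech interface, ΣR_partial = 0.1411 K/W.
T_interface = T_in − Q·ΣR_partial = 20.4 °C − (159.9)(0.1411) = -2.16 °C

T = -2.16 °C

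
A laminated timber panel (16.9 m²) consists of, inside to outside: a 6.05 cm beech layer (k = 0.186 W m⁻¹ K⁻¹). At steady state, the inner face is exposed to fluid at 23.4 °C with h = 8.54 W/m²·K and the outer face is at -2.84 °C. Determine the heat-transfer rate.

Treat each layer as a resistance in series:
  R_conv,in = 1/(hA) = 1/(8.54·16.9) = 0.006929 K/W
  R_beech = L/(kA) = 0.0605/(0.186·16.9) = 0.01925 K/W
ΣR = 0.006929 + 0.01925 = 0.02618 K/W
Q = ΔT/ΣR = (23.4 °C − -2.84 °C)/0.02618 = 1000 W

Q = 1000 W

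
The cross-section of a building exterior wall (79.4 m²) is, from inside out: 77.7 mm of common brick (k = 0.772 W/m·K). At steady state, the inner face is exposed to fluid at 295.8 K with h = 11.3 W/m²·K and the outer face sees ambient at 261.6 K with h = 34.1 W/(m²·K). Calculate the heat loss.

Series thermal resistances, inner to outer:
  R_conv,in = 1/(hA) = 1/(11.3·79.4) = 0.001115 K/W
  R_common brick = L/(kA) = 0.0777/(0.772·79.4) = 0.001268 K/W
  R_conv,out = 1/(hA) = 1/(34.1·79.4) = 3.693×10^-4 K/W
ΣR = 0.001115 + 0.001268 + 3.693×10^-4 = 0.002752 K/W
Q = ΔT/ΣR = (295.8 K − 261.6 K)/0.002752 = 12400 W

Q = 12.4 kW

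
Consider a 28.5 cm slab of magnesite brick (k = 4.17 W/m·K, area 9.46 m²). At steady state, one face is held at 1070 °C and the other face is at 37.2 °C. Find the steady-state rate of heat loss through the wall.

Q = kA·ΔT/L = 4.17 × 9.46 × |1070 °C − 37.2 °C| / 0.285 = 1.43×10^5 W

Q = 143 kW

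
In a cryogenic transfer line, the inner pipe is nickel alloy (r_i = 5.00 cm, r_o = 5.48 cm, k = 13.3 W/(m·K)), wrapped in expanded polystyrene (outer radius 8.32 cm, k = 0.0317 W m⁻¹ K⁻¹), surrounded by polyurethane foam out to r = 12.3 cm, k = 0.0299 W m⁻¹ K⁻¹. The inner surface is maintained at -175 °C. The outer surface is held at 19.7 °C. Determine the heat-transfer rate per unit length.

Q' = 46.6 W/m

Treat each layer as a resistance in series:
  R'_nickel alloy = ln(0.0548/0.0500)/(2πk) = 0.09167/(2π·13.3) = 0.001097 m·K/W
  R'_expanded polystyrene = ln(0.0832/0.0548)/(2πk) = 0.4176/(2π·0.0317) = 2.096 m·K/W
  R'_polyurethane foam = ln(0.123/0.0832)/(2πk) = 0.3909/(2π·0.0299) = 2.081 m·K/W
ΣR = 0.001097 + 2.096 + 2.081 = 4.178 m·K/W
Q' = ΔT/ΣR = (-175 °C − 19.7 °C)/4.178 = -46.6 W/m
(Negative Q' ⇒ heat flows inward; heat gain = 46.6 W/m.)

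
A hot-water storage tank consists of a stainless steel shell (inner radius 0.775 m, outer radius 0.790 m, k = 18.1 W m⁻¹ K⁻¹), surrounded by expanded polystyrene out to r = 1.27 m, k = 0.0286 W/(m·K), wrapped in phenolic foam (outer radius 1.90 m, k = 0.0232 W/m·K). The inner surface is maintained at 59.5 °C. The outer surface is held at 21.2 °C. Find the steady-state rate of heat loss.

Resistance network (inner→outer):
  R_stainless steel = (1/0.775 − 1/0.790)/(4πk) = 0.02450/(4π·18.1) = 1.077×10^-4 K/W
  R_expanded polystyrene = (1/0.790 − 1/1.27)/(4πk) = 0.4784/(4π·0.0286) = 1.331 K/W
  R_phenolic foam = (1/1.27 − 1/1.90)/(4πk) = 0.2611/(4π·0.0232) = 0.8955 K/W
ΣR = 1.077×10^-4 + 1.331 + 0.8955 = 2.227 K/W
Q = ΔT/ΣR = (59.5 °C − 21.2 °C)/2.227 = 17.2 W

Q = 17.2 W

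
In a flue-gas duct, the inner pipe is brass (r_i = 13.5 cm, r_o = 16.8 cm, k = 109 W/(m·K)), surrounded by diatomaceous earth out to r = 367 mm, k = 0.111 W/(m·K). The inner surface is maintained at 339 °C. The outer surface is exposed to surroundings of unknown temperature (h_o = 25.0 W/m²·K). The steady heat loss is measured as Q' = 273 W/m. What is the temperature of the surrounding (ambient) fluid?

Series resistances:
  R'_brass = ln(0.168/0.135)/(2πk) = 0.2187/(2π·109) = 3.193×10^-4 m·K/W
  R'_diatomaceous earth = ln(0.367/0.168)/(2πk) = 0.7814/(2π·0.111) = 1.120 m·K/W
  R'_conv,out = 1/(2πr h) = 1/(2π·0.367·25.0) = 0.01735 m·K/W
ΣR = 1.138 m·K/W
ΔT = Q'·ΣR = 273 × 1.138 = 310.7 K
Heat flows outward, so T_out = T_in − ΔT = 339 − 310.7 = 28.3 °C

T_out = 28.3 °C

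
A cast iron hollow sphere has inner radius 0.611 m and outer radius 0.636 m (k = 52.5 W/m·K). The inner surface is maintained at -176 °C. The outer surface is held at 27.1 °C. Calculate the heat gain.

Q = 2080 kW

Q = 4πk·ΔT/(1/r₁ − 1/r₂) = 4π × 52.5 × 203.1 / (1/0.611 − 1/0.636) = 2.08×10^6 W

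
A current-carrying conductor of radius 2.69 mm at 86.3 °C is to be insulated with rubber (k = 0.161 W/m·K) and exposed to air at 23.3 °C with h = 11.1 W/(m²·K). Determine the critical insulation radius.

r_cr = 1.45 cm

For a cylinder, r_cr = k_ins/h = 0.161/11.1 = 0.0145 m = 1.45 cm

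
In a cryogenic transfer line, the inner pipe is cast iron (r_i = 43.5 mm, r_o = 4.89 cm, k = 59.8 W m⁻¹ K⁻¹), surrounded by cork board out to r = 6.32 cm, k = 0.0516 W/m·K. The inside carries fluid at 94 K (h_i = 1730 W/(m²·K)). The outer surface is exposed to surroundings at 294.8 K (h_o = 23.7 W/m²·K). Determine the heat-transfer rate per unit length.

Series thermal resistances, inner to outer:
  R'_conv,in = 1/(2πr h) = 1/(2π·0.0435·1730) = 0.002115 m·K/W
  R'_cast iron = ln(0.0489/0.0435)/(2πk) = 0.1170/(2π·59.8) = 3.114×10^-4 m·K/W
  R'_cork board = ln(0.0632/0.0489)/(2πk) = 0.2565/(2π·0.0516) = 0.7912 m·K/W
  R'_conv,out = 1/(2πr h) = 1/(2π·0.0632·23.7) = 0.1063 m·K/W
ΣR = 0.002115 + 3.114×10^-4 + 0.7912 + 0.1063 = 0.8999 m·K/W
Q' = ΔT/ΣR = (94 K − 294.8 K)/0.8999 = -223 W/m
(Negative Q' ⇒ heat flows inward; heat gain = 223 W/m.)

Q' = 223 W/m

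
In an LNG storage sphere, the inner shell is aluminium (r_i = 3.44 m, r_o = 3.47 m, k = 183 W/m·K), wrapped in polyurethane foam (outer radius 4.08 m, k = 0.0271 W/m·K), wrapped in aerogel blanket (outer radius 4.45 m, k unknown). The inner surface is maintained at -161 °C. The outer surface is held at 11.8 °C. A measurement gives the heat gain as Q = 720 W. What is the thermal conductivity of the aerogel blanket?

ΣR = ΔT/Q = |-161 − 11.8|/720 = 0.2400 K/W
Known resistances:
  R_aluminium = (1/3.44 − 1/3.47)/(4πk) = 0.002513/(4π·183) = 1.093×10^-6 K/W
  R_polyurethane foam = (1/3.47 − 1/4.08)/(4πk) = 0.04309/(4π·0.0271) = 0.1265 K/W
R_aerogel blanket = ΣR − ΣR_known = 0.2400 − 0.1265 = 0.1135 K/W
(1/r₁−1/r₂)/(4πk) = 0.1135 ⇒ k = 0.02038/(4π·0.1135) = 0.0143 W/m·K

k = 0.0143 W/m·K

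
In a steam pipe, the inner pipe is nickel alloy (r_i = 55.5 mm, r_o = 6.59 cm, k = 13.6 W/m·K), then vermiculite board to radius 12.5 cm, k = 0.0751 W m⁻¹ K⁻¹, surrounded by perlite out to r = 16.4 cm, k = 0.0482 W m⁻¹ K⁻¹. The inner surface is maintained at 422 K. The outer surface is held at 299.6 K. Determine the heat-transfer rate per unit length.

Resistance network (inner→outer):
  R'_nickel alloy = ln(0.0659/0.0555)/(2πk) = 0.1718/(2π·13.6) = 0.002010 m·K/W
  R'_vermiculite board = ln(0.125/0.0659)/(2πk) = 0.6402/(2π·0.0751) = 1.357 m·K/W
  R'_perlite = ln(0.164/0.125)/(2πk) = 0.2716/(2π·0.0482) = 0.8967 m·K/W
ΣR = 0.002010 + 1.357 + 0.8967 = 2.256 m·K/W
Q' = ΔT/ΣR = (422 K − 299.6 K)/2.256 = 54.3 W/m

Q' = 54.3 W/m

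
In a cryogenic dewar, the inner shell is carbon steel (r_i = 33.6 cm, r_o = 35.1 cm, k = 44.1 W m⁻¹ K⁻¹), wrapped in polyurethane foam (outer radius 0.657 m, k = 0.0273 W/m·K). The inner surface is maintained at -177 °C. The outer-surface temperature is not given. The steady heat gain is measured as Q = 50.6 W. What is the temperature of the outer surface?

T_out = 18.7 °C

Series resistances:
  R_carbon steel = (1/0.336 − 1/0.351)/(4πk) = 0.1272/(4π·44.1) = 2.295×10^-4 K/W
  R_polyurethane foam = (1/0.351 − 1/0.657)/(4πk) = 1.327/(4π·0.0273) = 3.868 K/W
ΣR = 3.868 K/W
ΔT = Q·ΣR = 50.6 × 3.868 = 195.7 K
Heat flows inward, so T_out = T_in + ΔT = -177 + 195.7 = 18.7 °C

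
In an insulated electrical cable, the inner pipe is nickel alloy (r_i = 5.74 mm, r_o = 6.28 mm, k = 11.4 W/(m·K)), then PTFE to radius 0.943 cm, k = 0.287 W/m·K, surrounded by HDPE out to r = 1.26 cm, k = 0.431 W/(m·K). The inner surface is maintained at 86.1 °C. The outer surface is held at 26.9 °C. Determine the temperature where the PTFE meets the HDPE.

Resistance network (inner→outer):
  R'_nickel alloy = ln(0.00628/0.00574)/(2πk) = 0.08991/(2π·11.4) = 0.001255 m·K/W
  R'_PTFE = ln(0.00943/0.00628)/(2πk) = 0.4065/(2π·0.287) = 0.2254 m·K/W
  R'_HDPE = ln(0.0126/0.00943)/(2πk) = 0.2898/(2π·0.431) = 0.1070 m·K/W
ΣR = 0.001255 + 0.2254 + 0.1070 = 0.3337 m·K/W
Q' = ΔT/ΣR = (86.1 °C − 26.9 °C)/0.3337 = 177.4 W/m
From the inner boundary to the PTFE/HDPE interface, ΣR_partial = 0.2267 m·K/W.
T_interface = T_in − Q'·ΣR_partial = 86.1 °C − (177.4)(0.2267) = 45.9 °C

T = 45.9 °C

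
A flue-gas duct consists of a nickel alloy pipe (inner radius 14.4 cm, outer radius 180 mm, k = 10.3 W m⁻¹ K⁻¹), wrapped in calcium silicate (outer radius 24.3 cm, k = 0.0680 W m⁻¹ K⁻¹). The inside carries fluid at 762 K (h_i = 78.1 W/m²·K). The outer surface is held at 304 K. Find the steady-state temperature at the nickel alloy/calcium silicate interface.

T = 751 K

Series thermal resistances, inner to outer:
  R'_conv,in = 1/(2πr h) = 1/(2π·0.144·78.1) = 0.01415 m·K/W
  R'_nickel alloy = ln(0.180/0.144)/(2πk) = 0.2231/(2π·10.3) = 0.003448 m·K/W
  R'_calcium silicate = ln(0.243/0.180)/(2πk) = 0.3001/(2π·0.0680) = 0.7024 m·K/W
ΣR = 0.01415 + 0.003448 + 0.7024 = 0.7200 m·K/W
Q' = ΔT/ΣR = (762 K − 304 K)/0.7200 = 636.1 W/m
From the inner boundary to the nickel alloy/calcium silicate interface, ΣR_partial = 0.01760 m·K/W.
T_interface = T_in − Q'·ΣR_partial = 762 K − (636.1)(0.01760) = 751 K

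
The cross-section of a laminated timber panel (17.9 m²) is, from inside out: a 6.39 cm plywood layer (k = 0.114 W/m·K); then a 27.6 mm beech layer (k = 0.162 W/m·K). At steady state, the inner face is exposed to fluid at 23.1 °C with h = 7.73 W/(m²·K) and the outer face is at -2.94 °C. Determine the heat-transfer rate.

Treat each layer as a resistance in series:
  R_conv,in = 1/(hA) = 1/(7.73·17.9) = 0.007227 K/W
  R_plywood = L/(kA) = 0.0639/(0.114·17.9) = 0.03131 K/W
  R_beech = L/(kA) = 0.0276/(0.162·17.9) = 0.009518 K/W
ΣR = 0.007227 + 0.03131 + 0.009518 = 0.04806 K/W
Q = ΔT/ΣR = (23.1 °C − -2.94 °C)/0.04806 = 542 W

Q = 542 W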